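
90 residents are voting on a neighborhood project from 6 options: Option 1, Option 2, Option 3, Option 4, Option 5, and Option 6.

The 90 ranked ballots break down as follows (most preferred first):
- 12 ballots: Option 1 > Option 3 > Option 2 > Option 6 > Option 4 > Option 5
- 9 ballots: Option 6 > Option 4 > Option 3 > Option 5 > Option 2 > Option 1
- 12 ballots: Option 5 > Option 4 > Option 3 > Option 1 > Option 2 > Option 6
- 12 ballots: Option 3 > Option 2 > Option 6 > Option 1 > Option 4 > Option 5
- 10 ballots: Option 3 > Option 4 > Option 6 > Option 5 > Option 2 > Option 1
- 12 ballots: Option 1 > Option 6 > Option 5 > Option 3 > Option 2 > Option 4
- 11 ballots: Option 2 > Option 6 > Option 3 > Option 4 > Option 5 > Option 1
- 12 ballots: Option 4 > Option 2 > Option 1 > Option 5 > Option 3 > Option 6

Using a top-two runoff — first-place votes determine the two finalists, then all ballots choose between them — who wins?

Option 3

Round 1 first-place votes: Option 1 24, Option 2 11, Option 3 22, Option 4 12, Option 5 12, Option 6 9. Option 1 and Option 3 advance.
Runoff: Option 1 is ranked above Option 3 on 36 ballots, Option 3 above Option 1 on 54.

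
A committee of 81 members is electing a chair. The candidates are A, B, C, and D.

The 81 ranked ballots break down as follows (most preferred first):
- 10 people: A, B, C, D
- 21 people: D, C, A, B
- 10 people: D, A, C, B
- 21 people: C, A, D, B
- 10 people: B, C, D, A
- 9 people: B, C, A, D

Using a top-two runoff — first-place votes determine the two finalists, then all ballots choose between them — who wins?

C

Round 1 first-place votes: A 10, B 19, C 21, D 31. D and C advance.
Runoff: D is ranked above C on 31 ballots, C above D on 50.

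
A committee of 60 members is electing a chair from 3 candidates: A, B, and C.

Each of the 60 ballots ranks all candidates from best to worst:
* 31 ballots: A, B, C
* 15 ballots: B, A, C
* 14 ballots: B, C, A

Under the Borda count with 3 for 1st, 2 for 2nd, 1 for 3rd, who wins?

B

A: 31×3 + 15×2 + 14×1 = 137
B: 31×2 + 15×3 + 14×3 = 149
C: 31×1 + 15×1 + 14×2 = 74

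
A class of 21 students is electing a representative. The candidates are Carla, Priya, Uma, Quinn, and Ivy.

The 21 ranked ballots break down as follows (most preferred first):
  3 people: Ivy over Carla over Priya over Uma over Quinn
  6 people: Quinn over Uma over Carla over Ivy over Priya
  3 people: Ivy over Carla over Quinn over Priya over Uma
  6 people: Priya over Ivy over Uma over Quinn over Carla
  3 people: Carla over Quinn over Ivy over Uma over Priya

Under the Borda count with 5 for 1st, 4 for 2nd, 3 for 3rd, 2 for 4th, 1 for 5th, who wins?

Carla: 3×4 + 6×3 + 3×4 + 6×1 + 3×5 = 63
Priya: 3×3 + 6×1 + 3×2 + 6×5 + 3×1 = 54
Uma: 3×2 + 6×4 + 3×1 + 6×3 + 3×2 = 57
Quinn: 3×1 + 6×5 + 3×3 + 6×2 + 3×4 = 66
Ivy: 3×5 + 6×2 + 3×5 + 6×4 + 3×3 = 75

Ivy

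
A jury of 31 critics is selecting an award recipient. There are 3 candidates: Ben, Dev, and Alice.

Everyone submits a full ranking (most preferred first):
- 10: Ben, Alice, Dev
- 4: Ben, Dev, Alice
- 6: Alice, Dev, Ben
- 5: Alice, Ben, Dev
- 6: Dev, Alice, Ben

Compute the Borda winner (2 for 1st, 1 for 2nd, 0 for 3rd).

Alice

Ben: 10×2 + 4×2 + 6×0 + 5×1 + 6×0 = 33
Dev: 10×0 + 4×1 + 6×1 + 5×0 + 6×2 = 22
Alice: 10×1 + 4×0 + 6×2 + 5×2 + 6×1 = 38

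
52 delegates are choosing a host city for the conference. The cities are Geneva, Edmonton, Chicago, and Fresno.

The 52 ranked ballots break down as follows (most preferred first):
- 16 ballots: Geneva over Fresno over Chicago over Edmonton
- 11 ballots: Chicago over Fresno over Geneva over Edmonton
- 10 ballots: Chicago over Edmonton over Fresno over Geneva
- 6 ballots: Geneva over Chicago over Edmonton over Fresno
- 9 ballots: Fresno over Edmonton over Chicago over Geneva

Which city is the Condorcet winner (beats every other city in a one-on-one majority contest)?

Chicago vs Geneva: 30–22
Chicago vs Edmonton: 43–9
Chicago vs Fresno: 27–25
Chicago beats every other city.

Chicago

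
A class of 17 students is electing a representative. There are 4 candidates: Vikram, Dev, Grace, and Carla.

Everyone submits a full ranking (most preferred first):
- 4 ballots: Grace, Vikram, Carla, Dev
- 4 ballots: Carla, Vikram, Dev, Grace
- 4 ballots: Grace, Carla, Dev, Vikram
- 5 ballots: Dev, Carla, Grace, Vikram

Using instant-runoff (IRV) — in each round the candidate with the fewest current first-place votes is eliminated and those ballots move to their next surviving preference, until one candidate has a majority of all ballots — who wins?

Dev

Round 1: Vikram 0, Dev 5, Grace 8, Carla 4. Vikram eliminated.
Round 2: Dev 5, Grace 8, Carla 4. Carla eliminated.
Round 3: Dev 9, Grace 8. Dev has a majority (≥9).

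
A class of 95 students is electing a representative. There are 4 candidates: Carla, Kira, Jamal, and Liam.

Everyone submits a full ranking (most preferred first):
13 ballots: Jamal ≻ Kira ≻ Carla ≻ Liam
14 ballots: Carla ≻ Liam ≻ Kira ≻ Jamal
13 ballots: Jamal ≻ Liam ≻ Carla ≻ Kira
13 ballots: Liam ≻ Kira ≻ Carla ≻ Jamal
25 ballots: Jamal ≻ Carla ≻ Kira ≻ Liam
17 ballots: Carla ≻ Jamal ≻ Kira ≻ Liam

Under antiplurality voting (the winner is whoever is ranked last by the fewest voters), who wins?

Last-place votes: Carla 0, Kira 13, Jamal 27, Liam 55.

Carla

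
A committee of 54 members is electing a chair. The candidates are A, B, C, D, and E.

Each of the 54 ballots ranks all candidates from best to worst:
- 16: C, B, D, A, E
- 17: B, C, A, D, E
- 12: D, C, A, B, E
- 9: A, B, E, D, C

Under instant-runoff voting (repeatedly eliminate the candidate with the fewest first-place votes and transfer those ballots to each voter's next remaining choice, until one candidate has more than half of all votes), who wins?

C

Round 1: A 9, B 17, C 16, D 12, E 0. E eliminated.
Round 2: A 9, B 17, C 16, D 12. A eliminated.
Round 3: B 26, C 16, D 12. D eliminated.
Round 4: B 26, C 28. C has a majority (≥28).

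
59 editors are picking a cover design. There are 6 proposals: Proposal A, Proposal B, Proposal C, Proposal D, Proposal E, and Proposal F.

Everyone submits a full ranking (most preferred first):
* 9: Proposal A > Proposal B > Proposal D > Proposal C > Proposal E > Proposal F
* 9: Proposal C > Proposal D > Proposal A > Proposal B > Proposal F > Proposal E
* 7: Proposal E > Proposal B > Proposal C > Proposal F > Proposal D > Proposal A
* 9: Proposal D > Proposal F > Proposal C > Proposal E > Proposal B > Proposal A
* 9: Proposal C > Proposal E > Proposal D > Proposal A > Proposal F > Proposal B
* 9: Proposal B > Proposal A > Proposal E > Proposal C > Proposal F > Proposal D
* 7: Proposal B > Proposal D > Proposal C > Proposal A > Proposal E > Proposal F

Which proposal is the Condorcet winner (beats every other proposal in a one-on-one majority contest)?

Proposal B

Proposal B vs Proposal A: 32–27
Proposal B vs Proposal C: 32–27
Proposal B vs Proposal D: 32–27
Proposal B vs Proposal E: 34–25
Proposal B vs Proposal F: 41–18
Proposal B beats every other proposal.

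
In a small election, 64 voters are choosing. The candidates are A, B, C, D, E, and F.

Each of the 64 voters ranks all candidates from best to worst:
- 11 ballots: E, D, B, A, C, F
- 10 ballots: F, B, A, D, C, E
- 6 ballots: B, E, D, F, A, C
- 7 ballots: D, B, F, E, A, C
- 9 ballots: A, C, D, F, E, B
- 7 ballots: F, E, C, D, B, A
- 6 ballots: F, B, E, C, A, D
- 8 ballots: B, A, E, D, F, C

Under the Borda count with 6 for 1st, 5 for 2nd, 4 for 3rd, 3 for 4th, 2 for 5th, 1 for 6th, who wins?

A: 11×3 + 10×4 + 6×2 + 7×2 + 9×6 + 7×1 + 6×2 + 8×5 = 212
B: 11×4 + 10×5 + 6×6 + 7×5 + 9×1 + 7×2 + 6×5 + 8×6 = 266
C: 11×2 + 10×2 + 6×1 + 7×1 + 9×5 + 7×4 + 6×3 + 8×1 = 154
D: 11×5 + 10×3 + 6×4 + 7×6 + 9×4 + 7×3 + 6×1 + 8×3 = 238
E: 11×6 + 10×1 + 6×5 + 7×3 + 9×2 + 7×5 + 6×4 + 8×4 = 236
F: 11×1 + 10×6 + 6×3 + 7×4 + 9×3 + 7×6 + 6×6 + 8×2 = 238

B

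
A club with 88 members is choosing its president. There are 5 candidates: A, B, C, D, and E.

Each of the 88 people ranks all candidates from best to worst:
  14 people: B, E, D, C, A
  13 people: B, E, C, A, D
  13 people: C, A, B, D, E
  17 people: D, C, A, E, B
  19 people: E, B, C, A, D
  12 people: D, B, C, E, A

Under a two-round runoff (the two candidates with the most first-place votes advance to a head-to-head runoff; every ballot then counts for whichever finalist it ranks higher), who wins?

Round 1 first-place votes: A 0, B 27, C 13, D 29, E 19. D and B advance.
Runoff: D is ranked above B on 29 ballots, B above D on 59.

B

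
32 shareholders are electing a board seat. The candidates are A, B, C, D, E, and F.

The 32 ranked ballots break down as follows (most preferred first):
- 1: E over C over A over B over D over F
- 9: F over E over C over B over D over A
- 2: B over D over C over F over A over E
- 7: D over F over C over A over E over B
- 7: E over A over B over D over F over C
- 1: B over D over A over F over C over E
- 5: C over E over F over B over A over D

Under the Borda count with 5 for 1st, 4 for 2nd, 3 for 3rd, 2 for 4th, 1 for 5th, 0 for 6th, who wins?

E

A: 1×3 + 9×0 + 2×1 + 7×2 + 7×4 + 1×3 + 5×1 = 55
B: 1×2 + 9×2 + 2×5 + 7×0 + 7×3 + 1×5 + 5×2 = 66
C: 1×4 + 9×3 + 2×3 + 7×3 + 7×0 + 1×1 + 5×5 = 84
D: 1×1 + 9×1 + 2×4 + 7×5 + 7×2 + 1×4 + 5×0 = 71
E: 1×5 + 9×4 + 2×0 + 7×1 + 7×5 + 1×0 + 5×4 = 103
F: 1×0 + 9×5 + 2×2 + 7×4 + 7×1 + 1×2 + 5×3 = 101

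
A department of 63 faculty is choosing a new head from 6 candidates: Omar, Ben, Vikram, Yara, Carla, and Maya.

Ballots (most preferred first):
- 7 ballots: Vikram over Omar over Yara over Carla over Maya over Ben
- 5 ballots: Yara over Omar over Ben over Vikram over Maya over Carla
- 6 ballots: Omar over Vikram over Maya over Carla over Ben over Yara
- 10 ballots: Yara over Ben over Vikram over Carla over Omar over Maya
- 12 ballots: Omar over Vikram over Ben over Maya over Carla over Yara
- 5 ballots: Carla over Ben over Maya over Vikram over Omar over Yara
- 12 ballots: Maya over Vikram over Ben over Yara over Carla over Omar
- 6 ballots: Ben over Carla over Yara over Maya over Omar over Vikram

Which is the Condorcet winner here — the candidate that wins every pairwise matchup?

Vikram

Vikram vs Omar: 34–29
Vikram vs Ben: 37–26
Vikram vs Yara: 42–21
Vikram vs Carla: 52–11
Vikram vs Maya: 40–23
Vikram beats every other candidate.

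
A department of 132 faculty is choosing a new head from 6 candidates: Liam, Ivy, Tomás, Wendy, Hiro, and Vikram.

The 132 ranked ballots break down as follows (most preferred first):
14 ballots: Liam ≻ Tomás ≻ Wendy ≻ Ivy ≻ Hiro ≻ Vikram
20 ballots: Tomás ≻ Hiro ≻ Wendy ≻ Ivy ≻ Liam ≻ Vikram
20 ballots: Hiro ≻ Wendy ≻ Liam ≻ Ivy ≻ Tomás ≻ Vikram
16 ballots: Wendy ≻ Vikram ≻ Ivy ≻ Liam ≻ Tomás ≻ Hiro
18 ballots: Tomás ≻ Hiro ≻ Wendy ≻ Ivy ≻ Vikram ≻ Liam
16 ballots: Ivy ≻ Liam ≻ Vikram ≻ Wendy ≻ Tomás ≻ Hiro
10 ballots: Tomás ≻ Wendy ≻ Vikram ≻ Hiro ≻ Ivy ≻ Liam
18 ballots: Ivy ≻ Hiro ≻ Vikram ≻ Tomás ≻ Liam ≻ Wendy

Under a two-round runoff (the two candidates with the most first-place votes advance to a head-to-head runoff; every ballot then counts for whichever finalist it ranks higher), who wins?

Round 1 first-place votes: Liam 14, Ivy 34, Tomás 48, Wendy 16, Hiro 20, Vikram 0. Tomás and Ivy advance.
Runoff: Tomás is ranked above Ivy on 62 ballots, Ivy above Tomás on 70.

Ivy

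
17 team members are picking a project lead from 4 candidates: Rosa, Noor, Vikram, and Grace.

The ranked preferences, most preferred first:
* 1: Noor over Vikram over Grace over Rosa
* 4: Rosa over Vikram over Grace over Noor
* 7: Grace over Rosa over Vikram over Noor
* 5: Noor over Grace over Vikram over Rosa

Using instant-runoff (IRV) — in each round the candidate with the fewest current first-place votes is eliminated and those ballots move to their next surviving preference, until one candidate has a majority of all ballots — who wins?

Grace

Round 1: Rosa 4, Noor 6, Vikram 0, Grace 7. Vikram eliminated.
Round 2: Rosa 4, Noor 6, Grace 7. Rosa eliminated.
Round 3: Noor 6, Grace 11. Grace has a majority (≥9).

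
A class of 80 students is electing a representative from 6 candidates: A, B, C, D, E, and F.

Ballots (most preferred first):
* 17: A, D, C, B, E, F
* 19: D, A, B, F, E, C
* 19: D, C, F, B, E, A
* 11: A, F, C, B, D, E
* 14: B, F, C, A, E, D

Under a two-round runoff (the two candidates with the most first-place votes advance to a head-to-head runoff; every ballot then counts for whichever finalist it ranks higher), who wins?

A

Round 1 first-place votes: A 28, B 14, C 0, D 38, E 0, F 0. D and A advance.
Runoff: D is ranked above A on 38 ballots, A above D on 42.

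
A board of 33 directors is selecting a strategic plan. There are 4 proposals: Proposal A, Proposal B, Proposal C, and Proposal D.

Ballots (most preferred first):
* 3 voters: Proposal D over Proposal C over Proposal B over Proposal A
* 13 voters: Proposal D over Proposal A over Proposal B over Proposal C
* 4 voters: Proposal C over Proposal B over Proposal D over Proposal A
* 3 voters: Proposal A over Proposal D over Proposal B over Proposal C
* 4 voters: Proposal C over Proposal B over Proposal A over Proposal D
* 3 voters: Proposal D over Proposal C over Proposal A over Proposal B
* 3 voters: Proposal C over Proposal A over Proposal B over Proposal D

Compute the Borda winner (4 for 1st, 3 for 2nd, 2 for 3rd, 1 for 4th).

Proposal D

Proposal A: 3×1 + 13×3 + 4×1 + 3×4 + 4×2 + 3×2 + 3×3 = 81
Proposal B: 3×2 + 13×2 + 4×3 + 3×2 + 4×3 + 3×1 + 3×2 = 71
Proposal C: 3×3 + 13×1 + 4×4 + 3×1 + 4×4 + 3×3 + 3×4 = 78
Proposal D: 3×4 + 13×4 + 4×2 + 3×3 + 4×1 + 3×4 + 3×1 = 100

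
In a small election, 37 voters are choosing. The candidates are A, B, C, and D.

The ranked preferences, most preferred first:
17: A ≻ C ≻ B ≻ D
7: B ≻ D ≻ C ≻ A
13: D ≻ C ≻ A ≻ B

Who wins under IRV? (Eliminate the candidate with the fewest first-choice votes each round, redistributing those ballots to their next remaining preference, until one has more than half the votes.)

D

Round 1: A 17, B 7, C 0, D 13. C eliminated.
Round 2: A 17, B 7, D 13. B eliminated.
Round 3: A 17, D 20. D has a majority (≥19).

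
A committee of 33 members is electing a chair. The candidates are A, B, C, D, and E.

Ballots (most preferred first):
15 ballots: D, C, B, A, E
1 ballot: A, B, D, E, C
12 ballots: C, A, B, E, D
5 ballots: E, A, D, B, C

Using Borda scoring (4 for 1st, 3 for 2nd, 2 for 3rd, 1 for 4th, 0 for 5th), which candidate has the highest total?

A: 15×1 + 1×4 + 12×3 + 5×3 = 70
B: 15×2 + 1×3 + 12×2 + 5×1 = 62
C: 15×3 + 1×0 + 12×4 + 5×0 = 93
D: 15×4 + 1×2 + 12×0 + 5×2 = 72
E: 15×0 + 1×1 + 12×1 + 5×4 = 33

C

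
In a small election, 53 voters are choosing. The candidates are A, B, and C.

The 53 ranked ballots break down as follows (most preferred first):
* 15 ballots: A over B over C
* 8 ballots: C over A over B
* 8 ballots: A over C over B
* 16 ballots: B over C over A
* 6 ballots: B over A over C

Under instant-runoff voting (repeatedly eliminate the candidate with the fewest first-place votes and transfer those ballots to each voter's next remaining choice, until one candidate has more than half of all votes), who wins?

A

Round 1: A 23, B 22, C 8. C eliminated.
Round 2: A 31, B 22. A has a majority (≥27).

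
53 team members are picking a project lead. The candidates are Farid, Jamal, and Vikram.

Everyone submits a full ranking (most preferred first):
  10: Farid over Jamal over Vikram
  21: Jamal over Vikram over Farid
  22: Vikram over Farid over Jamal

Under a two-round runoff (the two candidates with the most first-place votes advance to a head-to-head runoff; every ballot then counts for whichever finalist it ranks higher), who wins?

Jamal

Round 1 first-place votes: Farid 10, Jamal 21, Vikram 22. Vikram and Jamal advance.
Runoff: Vikram is ranked above Jamal on 22 ballots, Jamal above Vikram on 31.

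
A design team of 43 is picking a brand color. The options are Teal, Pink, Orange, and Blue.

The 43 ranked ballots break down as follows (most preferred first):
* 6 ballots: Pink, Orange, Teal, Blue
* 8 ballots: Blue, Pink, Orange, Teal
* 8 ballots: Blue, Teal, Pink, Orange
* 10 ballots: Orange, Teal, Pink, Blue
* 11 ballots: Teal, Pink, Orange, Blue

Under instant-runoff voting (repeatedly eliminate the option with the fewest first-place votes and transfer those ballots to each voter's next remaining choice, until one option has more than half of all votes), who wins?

Round 1: Teal 11, Pink 6, Orange 10, Blue 16. Pink eliminated.
Round 2: Teal 11, Orange 16, Blue 16. Teal eliminated.
Round 3: Orange 27, Blue 16. Orange has a majority (≥22).

Orange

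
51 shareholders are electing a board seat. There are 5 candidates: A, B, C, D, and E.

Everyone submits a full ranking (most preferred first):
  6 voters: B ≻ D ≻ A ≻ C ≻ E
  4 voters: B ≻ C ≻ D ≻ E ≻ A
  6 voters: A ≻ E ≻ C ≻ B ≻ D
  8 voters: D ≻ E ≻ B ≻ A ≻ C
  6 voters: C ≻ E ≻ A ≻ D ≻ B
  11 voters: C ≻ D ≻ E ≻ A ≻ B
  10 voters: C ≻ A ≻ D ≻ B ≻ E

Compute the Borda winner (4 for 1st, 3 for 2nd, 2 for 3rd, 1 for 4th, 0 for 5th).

A: 6×2 + 4×0 + 6×4 + 8×1 + 6×2 + 11×1 + 10×3 = 97
B: 6×4 + 4×4 + 6×1 + 8×2 + 6×0 + 11×0 + 10×1 = 72
C: 6×1 + 4×3 + 6×2 + 8×0 + 6×4 + 11×4 + 10×4 = 138
D: 6×3 + 4×2 + 6×0 + 8×4 + 6×1 + 11×3 + 10×2 = 117
E: 6×0 + 4×1 + 6×3 + 8×3 + 6×3 + 11×2 + 10×0 = 86

C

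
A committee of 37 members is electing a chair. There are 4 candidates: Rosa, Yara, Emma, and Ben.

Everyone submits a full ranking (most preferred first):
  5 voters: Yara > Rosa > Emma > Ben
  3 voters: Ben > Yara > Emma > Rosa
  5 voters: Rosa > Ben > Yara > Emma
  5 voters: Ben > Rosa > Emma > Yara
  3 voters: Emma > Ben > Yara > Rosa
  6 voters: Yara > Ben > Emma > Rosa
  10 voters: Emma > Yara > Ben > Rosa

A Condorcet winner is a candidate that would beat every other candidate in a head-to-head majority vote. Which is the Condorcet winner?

Yara

Yara vs Rosa: 27–10
Yara vs Emma: 19–18
Yara vs Ben: 21–16
Yara beats every other candidate.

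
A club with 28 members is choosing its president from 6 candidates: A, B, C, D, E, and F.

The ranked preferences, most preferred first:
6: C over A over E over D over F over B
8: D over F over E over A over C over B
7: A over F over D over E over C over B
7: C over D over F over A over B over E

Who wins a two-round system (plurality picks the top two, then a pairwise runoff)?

Round 1 first-place votes: A 7, B 0, C 13, D 8, E 0, F 0. C and D advance.
Runoff: C is ranked above D on 13 ballots, D above C on 15.

D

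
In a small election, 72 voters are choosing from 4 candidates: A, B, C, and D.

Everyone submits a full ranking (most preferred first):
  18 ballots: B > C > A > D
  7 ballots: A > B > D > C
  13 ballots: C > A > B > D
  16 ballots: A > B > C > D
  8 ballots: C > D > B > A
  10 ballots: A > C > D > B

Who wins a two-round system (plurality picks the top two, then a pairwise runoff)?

Round 1 first-place votes: A 33, B 18, C 21, D 0. A and C advance.
Runoff: A is ranked above C on 33 ballots, C above A on 39.

C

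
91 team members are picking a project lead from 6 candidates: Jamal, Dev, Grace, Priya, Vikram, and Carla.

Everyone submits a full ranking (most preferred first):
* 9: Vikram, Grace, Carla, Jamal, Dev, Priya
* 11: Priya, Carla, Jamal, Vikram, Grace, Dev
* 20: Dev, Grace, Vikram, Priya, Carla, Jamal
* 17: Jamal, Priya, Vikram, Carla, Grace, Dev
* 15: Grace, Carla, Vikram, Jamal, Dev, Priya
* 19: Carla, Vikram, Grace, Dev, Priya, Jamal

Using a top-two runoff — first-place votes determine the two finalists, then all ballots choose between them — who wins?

Round 1 first-place votes: Jamal 17, Dev 20, Grace 15, Priya 11, Vikram 9, Carla 19. Dev and Carla advance.
Runoff: Dev is ranked above Carla on 20 ballots, Carla above Dev on 71.

Carla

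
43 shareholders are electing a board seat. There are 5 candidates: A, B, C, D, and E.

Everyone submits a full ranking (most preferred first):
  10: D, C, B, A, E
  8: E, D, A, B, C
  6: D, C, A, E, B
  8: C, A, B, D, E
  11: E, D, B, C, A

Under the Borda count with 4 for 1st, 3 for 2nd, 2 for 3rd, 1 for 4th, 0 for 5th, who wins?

D

A: 10×1 + 8×2 + 6×2 + 8×3 + 11×0 = 62
B: 10×2 + 8×1 + 6×0 + 8×2 + 11×2 = 66
C: 10×3 + 8×0 + 6×3 + 8×4 + 11×1 = 91
D: 10×4 + 8×3 + 6×4 + 8×1 + 11×3 = 129
E: 10×0 + 8×4 + 6×1 + 8×0 + 11×4 = 82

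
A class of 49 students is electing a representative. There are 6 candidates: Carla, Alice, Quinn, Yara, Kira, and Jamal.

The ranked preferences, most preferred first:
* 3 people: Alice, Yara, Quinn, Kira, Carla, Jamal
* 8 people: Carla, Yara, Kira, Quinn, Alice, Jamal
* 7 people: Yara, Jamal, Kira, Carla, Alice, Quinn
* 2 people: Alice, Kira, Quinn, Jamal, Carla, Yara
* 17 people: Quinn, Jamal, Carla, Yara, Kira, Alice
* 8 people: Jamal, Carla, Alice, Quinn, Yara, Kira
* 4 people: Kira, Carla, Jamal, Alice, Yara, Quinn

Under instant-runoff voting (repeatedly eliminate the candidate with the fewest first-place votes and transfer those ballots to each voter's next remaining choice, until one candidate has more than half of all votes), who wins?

Carla

Round 1: Carla 8, Alice 5, Quinn 17, Yara 7, Kira 4, Jamal 8. Kira eliminated.
Round 2: Carla 12, Alice 5, Quinn 17, Yara 7, Jamal 8. Alice eliminated.
Round 3: Carla 12, Quinn 19, Yara 10, Jamal 8. Jamal eliminated.
Round 4: Carla 20, Quinn 19, Yara 10. Yara eliminated.
Round 5: Carla 27, Quinn 22. Carla has a majority (≥25).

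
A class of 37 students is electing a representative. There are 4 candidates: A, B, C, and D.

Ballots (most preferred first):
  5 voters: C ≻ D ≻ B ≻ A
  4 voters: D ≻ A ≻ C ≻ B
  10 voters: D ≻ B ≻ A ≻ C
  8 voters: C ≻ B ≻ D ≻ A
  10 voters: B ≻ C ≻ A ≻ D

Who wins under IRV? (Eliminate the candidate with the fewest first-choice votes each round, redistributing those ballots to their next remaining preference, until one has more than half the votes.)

Round 1: A 0, B 10, C 13, D 14. A eliminated.
Round 2: B 10, C 13, D 14. B eliminated.
Round 3: C 23, D 14. C has a majority (≥19).

C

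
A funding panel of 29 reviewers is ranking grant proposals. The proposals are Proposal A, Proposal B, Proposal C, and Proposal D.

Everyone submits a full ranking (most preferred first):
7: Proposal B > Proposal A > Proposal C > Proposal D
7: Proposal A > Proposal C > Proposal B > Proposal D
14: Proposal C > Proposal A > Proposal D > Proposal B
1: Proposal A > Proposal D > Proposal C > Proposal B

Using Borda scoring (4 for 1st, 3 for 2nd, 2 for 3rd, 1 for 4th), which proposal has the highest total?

Proposal A: 7×3 + 7×4 + 14×3 + 1×4 = 95
Proposal B: 7×4 + 7×2 + 14×1 + 1×1 = 57
Proposal C: 7×2 + 7×3 + 14×4 + 1×2 = 93
Proposal D: 7×1 + 7×1 + 14×2 + 1×3 = 45

Proposal A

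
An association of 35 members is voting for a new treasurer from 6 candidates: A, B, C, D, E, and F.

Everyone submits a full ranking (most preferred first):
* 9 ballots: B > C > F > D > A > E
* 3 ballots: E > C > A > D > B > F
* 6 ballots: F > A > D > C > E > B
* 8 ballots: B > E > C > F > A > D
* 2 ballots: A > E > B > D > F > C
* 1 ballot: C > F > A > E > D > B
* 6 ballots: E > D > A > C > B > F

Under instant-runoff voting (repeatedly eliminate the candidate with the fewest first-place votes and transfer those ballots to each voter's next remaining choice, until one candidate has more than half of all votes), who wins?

Round 1: A 2, B 17, C 1, D 0, E 9, F 6. D eliminated.
Round 2: A 2, B 17, C 1, E 9, F 6. C eliminated.
Round 3: A 2, B 17, E 9, F 7. A eliminated.
Round 4: B 17, E 11, F 7. F eliminated.
Round 5: B 17, E 18. E has a majority (≥18).

E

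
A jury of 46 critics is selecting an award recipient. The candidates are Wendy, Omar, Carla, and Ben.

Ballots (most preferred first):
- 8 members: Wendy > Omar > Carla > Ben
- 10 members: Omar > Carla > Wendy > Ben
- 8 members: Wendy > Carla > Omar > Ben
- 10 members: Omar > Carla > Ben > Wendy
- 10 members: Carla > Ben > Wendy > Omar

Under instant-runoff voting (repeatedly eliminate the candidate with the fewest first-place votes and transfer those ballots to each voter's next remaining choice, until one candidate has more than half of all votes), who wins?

Round 1: Wendy 16, Omar 20, Carla 10, Ben 0. Ben eliminated.
Round 2: Wendy 16, Omar 20, Carla 10. Carla eliminated.
Round 3: Wendy 26, Omar 20. Wendy has a majority (≥24).

Wendy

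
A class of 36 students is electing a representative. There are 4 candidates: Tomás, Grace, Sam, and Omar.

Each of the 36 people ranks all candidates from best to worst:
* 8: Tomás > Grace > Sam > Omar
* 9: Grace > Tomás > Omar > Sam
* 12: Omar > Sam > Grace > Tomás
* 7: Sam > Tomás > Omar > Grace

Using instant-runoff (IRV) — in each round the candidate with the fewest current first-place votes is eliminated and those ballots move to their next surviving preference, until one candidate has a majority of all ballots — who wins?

Tomás

Round 1: Tomás 8, Grace 9, Sam 7, Omar 12. Sam eliminated.
Round 2: Tomás 15, Grace 9, Omar 12. Grace eliminated.
Round 3: Tomás 24, Omar 12. Tomás has a majority (≥19).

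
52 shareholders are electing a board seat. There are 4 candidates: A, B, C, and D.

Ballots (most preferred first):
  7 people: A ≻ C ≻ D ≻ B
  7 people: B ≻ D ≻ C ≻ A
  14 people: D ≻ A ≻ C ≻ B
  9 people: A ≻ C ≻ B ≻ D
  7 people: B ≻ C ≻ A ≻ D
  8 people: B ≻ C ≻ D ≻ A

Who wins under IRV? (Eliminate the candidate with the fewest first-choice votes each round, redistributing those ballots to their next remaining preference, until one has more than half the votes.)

Round 1: A 16, B 22, C 0, D 14. C eliminated.
Round 2: A 16, B 22, D 14. D eliminated.
Round 3: A 30, B 22. A has a majority (≥27).

A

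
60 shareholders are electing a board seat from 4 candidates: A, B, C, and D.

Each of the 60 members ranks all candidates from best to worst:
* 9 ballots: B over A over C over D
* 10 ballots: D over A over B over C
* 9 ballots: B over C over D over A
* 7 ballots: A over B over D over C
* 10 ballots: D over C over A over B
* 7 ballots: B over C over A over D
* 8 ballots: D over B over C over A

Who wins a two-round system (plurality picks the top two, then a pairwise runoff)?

B

Round 1 first-place votes: A 7, B 25, C 0, D 28. D and B advance.
Runoff: D is ranked above B on 28 ballots, B above D on 32.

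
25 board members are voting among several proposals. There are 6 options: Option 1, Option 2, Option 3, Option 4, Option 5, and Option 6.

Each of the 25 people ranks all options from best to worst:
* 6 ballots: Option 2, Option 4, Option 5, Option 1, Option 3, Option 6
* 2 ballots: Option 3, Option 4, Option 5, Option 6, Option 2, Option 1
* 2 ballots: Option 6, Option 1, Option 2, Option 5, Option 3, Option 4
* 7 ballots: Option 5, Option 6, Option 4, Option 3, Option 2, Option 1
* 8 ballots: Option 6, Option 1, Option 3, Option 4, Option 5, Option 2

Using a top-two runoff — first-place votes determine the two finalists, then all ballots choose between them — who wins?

Option 5

Round 1 first-place votes: Option 1 0, Option 2 6, Option 3 2, Option 4 0, Option 5 7, Option 6 10. Option 6 and Option 5 advance.
Runoff: Option 6 is ranked above Option 5 on 10 ballots, Option 5 above Option 6 on 15.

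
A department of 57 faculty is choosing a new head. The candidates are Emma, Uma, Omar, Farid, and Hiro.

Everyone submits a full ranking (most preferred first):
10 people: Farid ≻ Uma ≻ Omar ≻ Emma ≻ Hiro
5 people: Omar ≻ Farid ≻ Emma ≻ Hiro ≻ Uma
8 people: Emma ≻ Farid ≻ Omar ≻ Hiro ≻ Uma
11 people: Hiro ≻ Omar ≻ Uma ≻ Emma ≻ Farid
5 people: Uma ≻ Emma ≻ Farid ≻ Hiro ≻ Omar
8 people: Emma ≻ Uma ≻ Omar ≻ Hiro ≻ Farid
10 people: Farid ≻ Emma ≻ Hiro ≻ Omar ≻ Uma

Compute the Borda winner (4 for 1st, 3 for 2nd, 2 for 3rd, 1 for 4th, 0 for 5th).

Emma

Emma: 10×1 + 5×2 + 8×4 + 11×1 + 5×3 + 8×4 + 10×3 = 140
Uma: 10×3 + 5×0 + 8×0 + 11×2 + 5×4 + 8×3 + 10×0 = 96
Omar: 10×2 + 5×4 + 8×2 + 11×3 + 5×0 + 8×2 + 10×1 = 115
Farid: 10×4 + 5×3 + 8×3 + 11×0 + 5×2 + 8×0 + 10×4 = 129
Hiro: 10×0 + 5×1 + 8×1 + 11×4 + 5×1 + 8×1 + 10×2 = 90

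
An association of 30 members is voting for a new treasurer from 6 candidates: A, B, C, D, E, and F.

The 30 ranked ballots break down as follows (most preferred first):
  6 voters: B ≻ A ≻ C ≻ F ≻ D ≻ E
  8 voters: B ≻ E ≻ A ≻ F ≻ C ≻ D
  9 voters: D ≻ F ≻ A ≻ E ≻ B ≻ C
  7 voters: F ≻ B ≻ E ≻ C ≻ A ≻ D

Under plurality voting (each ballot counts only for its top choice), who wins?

B

First-place votes: A 0, B 14, C 0, D 9, E 0, F 7.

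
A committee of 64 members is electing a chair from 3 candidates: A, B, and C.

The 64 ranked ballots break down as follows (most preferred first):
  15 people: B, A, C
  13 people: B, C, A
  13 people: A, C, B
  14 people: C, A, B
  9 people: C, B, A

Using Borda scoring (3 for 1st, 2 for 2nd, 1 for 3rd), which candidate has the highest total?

A: 15×2 + 13×1 + 13×3 + 14×2 + 9×1 = 119
B: 15×3 + 13×3 + 13×1 + 14×1 + 9×2 = 129
C: 15×1 + 13×2 + 13×2 + 14×3 + 9×3 = 136

C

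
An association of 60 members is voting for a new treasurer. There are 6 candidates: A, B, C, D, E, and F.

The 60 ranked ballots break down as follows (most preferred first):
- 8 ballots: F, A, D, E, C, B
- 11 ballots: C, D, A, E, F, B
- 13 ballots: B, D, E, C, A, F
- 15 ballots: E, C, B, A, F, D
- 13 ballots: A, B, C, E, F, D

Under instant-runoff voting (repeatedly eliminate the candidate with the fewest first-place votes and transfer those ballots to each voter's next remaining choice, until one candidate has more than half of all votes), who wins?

Round 1: A 13, B 13, C 11, D 0, E 15, F 8. D eliminated.
Round 2: A 13, B 13, C 11, E 15, F 8. F eliminated.
Round 3: A 21, B 13, C 11, E 15. C eliminated.
Round 4: A 32, B 13, E 15. A has a majority (≥31).

A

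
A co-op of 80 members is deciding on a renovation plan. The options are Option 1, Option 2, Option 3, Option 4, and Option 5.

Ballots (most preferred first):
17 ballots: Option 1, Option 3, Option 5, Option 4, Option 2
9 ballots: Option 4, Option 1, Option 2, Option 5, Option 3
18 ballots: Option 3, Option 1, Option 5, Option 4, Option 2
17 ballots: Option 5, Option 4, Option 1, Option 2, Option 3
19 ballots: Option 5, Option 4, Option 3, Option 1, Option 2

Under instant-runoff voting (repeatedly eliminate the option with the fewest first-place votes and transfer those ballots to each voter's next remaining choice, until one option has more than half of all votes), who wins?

Round 1: Option 1 17, Option 2 0, Option 3 18, Option 4 9, Option 5 36. Option 2 eliminated.
Round 2: Option 1 17, Option 3 18, Option 4 9, Option 5 36. Option 4 eliminated.
Round 3: Option 1 26, Option 3 18, Option 5 36. Option 3 eliminated.
Round 4: Option 1 44, Option 5 36. Option 1 has a majority (≥41).

Option 1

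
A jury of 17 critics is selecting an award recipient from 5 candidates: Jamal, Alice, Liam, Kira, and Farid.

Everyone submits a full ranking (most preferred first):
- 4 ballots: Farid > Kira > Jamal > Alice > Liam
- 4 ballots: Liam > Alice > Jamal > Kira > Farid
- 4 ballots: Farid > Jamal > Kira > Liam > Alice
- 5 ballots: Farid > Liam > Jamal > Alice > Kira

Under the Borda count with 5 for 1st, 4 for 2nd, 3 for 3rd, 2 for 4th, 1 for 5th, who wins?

Farid

Jamal: 4×3 + 4×3 + 4×4 + 5×3 = 55
Alice: 4×2 + 4×4 + 4×1 + 5×2 = 38
Liam: 4×1 + 4×5 + 4×2 + 5×4 = 52
Kira: 4×4 + 4×2 + 4×3 + 5×1 = 41
Farid: 4×5 + 4×1 + 4×5 + 5×5 = 69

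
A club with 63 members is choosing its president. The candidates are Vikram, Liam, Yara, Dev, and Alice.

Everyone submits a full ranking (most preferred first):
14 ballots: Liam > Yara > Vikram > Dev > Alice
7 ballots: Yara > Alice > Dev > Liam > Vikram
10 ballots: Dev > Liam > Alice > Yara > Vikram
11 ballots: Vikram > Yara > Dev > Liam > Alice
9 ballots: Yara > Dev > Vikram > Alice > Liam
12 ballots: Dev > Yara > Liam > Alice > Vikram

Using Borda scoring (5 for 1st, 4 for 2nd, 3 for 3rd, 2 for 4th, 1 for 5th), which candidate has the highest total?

Yara

Vikram: 14×3 + 7×1 + 10×1 + 11×5 + 9×3 + 12×1 = 153
Liam: 14×5 + 7×2 + 10×4 + 11×2 + 9×1 + 12×3 = 191
Yara: 14×4 + 7×5 + 10×2 + 11×4 + 9×5 + 12×4 = 248
Dev: 14×2 + 7×3 + 10×5 + 11×3 + 9×4 + 12×5 = 228
Alice: 14×1 + 7×4 + 10×3 + 11×1 + 9×2 + 12×2 = 125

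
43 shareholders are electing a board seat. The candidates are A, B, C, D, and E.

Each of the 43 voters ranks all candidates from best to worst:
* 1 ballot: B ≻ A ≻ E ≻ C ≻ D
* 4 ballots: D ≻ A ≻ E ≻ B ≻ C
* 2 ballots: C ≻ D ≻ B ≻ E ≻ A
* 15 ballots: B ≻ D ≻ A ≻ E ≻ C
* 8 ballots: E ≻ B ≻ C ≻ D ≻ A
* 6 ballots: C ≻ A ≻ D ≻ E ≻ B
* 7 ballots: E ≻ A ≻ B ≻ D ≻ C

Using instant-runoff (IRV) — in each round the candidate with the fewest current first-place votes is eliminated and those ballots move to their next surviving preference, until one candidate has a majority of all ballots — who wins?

E

Round 1: A 0, B 16, C 8, D 4, E 15. A eliminated.
Round 2: B 16, C 8, D 4, E 15. D eliminated.
Round 3: B 16, C 8, E 19. C eliminated.
Round 4: B 18, E 25. E has a majority (≥22).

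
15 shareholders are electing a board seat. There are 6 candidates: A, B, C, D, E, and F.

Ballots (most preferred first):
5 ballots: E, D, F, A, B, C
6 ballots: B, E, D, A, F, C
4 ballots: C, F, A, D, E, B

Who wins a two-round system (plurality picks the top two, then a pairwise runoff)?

E

Round 1 first-place votes: A 0, B 6, C 4, D 0, E 5, F 0. B and E advance.
Runoff: B is ranked above E on 6 ballots, E above B on 9.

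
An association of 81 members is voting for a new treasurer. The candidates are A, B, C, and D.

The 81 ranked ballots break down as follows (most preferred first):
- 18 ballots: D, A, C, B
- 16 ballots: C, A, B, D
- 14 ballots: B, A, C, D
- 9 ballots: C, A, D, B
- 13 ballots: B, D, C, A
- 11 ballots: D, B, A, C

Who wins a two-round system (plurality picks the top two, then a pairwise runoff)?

B

Round 1 first-place votes: A 0, B 27, C 25, D 29. D and B advance.
Runoff: D is ranked above B on 38 ballots, B above D on 43.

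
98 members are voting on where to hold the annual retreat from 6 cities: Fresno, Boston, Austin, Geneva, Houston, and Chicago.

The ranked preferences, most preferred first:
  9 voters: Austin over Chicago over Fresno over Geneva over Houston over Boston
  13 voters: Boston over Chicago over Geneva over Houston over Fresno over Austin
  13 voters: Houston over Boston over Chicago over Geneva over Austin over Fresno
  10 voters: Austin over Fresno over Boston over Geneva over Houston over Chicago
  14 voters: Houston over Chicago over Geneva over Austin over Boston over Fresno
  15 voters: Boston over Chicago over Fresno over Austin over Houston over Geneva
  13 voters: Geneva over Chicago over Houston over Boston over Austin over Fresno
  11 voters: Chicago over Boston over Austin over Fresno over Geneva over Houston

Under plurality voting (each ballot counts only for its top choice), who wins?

Boston

First-place votes: Fresno 0, Boston 28, Austin 19, Geneva 13, Houston 27, Chicago 11.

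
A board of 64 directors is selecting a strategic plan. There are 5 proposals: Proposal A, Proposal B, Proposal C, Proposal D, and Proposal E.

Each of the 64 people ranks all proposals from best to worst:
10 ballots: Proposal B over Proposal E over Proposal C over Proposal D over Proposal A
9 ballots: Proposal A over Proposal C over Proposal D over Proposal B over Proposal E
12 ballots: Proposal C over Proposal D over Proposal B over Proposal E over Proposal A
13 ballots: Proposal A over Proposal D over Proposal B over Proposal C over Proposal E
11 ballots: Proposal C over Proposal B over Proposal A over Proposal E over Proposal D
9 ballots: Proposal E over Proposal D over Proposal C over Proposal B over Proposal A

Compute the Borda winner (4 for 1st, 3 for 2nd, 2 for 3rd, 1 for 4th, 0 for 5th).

Proposal C

Proposal A: 10×0 + 9×4 + 12×0 + 13×4 + 11×2 + 9×0 = 110
Proposal B: 10×4 + 9×1 + 12×2 + 13×2 + 11×3 + 9×1 = 141
Proposal C: 10×2 + 9×3 + 12×4 + 13×1 + 11×4 + 9×2 = 170
Proposal D: 10×1 + 9×2 + 12×3 + 13×3 + 11×0 + 9×3 = 130
Proposal E: 10×3 + 9×0 + 12×1 + 13×0 + 11×1 + 9×4 = 89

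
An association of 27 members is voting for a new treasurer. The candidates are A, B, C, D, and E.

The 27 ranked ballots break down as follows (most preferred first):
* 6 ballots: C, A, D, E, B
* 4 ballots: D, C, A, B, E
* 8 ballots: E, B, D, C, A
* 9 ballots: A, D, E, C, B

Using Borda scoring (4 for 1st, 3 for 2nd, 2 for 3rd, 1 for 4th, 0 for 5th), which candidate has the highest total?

A: 6×3 + 4×2 + 8×0 + 9×4 = 62
B: 6×0 + 4×1 + 8×3 + 9×0 = 28
C: 6×4 + 4×3 + 8×1 + 9×1 = 53
D: 6×2 + 4×4 + 8×2 + 9×3 = 71
E: 6×1 + 4×0 + 8×4 + 9×2 = 56

D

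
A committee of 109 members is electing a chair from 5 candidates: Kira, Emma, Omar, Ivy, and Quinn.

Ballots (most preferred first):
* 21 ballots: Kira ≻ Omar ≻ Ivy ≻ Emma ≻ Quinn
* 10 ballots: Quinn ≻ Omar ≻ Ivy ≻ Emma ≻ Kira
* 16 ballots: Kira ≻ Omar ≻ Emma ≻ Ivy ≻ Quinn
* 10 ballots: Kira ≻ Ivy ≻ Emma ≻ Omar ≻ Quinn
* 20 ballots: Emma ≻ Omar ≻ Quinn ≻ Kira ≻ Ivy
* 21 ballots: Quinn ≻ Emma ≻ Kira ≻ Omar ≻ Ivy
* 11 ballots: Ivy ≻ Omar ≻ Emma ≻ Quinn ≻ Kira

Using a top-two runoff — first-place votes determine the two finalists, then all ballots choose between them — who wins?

Round 1 first-place votes: Kira 47, Emma 20, Omar 0, Ivy 11, Quinn 31. Kira and Quinn advance.
Runoff: Kira is ranked above Quinn on 47 ballots, Quinn above Kira on 62.

Quinn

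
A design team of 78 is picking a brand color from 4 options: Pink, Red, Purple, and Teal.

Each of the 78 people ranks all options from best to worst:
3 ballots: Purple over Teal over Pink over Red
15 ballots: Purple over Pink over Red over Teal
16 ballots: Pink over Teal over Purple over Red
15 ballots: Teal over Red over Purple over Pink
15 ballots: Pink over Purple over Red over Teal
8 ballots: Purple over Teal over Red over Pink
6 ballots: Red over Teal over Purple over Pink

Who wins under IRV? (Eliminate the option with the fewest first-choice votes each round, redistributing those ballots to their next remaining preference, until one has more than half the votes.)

Purple

Round 1: Pink 31, Red 6, Purple 26, Teal 15. Red eliminated.
Round 2: Pink 31, Purple 26, Teal 21. Teal eliminated.
Round 3: Pink 31, Purple 47. Purple has a majority (≥40).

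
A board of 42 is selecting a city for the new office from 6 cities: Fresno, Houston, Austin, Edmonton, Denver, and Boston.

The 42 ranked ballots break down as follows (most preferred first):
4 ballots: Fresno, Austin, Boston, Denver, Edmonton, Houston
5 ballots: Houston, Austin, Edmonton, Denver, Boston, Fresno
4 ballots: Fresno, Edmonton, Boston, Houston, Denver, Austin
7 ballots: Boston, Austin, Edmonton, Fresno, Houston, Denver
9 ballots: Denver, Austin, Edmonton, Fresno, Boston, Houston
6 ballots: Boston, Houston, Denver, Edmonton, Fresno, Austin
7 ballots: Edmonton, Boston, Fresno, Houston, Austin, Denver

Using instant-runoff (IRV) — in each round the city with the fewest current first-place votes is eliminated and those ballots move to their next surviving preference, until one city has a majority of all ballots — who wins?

Round 1: Fresno 8, Houston 5, Austin 0, Edmonton 7, Denver 9, Boston 13. Austin eliminated.
Round 2: Fresno 8, Houston 5, Edmonton 7, Denver 9, Boston 13. Houston eliminated.
Round 3: Fresno 8, Edmonton 12, Denver 9, Boston 13. Fresno eliminated.
Round 4: Edmonton 16, Denver 9, Boston 17. Denver eliminated.
Round 5: Edmonton 25, Boston 17. Edmonton has a majority (≥22).

Edmonton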